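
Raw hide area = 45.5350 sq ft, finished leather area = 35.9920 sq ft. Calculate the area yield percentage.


Formula: Yield = finished / raw * 100
Substituting: Yield = 35.9920 / 45.5350 * 100
Result: 79.0425 %


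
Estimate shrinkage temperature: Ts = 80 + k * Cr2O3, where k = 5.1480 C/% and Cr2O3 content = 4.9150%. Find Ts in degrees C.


Formula: Ts = 80 + k * Cr2O3
Substituting: Ts = 80 + 5.1480 * 4.9150
Result: 105.3024 C


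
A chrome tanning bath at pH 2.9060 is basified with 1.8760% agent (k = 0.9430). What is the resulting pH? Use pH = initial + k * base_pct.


Formula: pH_final = pH_initial + k * base_pct
Substituting: pH_final = 2.9060 + 0.9430 * 1.8760
Result: 4.6751


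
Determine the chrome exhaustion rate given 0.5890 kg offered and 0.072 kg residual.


Formula: Uptake = (offered - residual) / offered * 100
Substituting: Uptake = (0.5890 - 0.072) / 0.5890 * 100
Result: 87.7759 %


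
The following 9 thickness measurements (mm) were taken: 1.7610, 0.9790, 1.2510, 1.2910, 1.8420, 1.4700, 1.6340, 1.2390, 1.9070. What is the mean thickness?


Formula: Average = sum / n
Substituting: Average = 13.3740 / 9
Result: 1.4860 mm


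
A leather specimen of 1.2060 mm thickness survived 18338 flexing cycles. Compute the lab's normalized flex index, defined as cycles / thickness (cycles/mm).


Formula: Index = cycles / thickness
Substituting: Index = 18338 / 1.2060
Result: 15205.6385 cycles/mm


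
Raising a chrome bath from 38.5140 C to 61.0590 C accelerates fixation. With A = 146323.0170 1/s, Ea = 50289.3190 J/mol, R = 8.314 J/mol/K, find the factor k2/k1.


T1 = 38.5140 + 273.15 = 311.6640 K; T2 = 61.0590 + 273.15 = 334.2090 K
k1 = A * exp(-Ea/(R*T1)) = 146323.0170 * exp(-50289.3190/(8.314*311.6640)) = 5.4520e-04 1/s
k2 = A * exp(-Ea/(R*T2)) = 146323.0170 * exp(-50289.3190/(8.314*334.2090)) = 0.00201903 1/s
k2/k1 = 0.00201903 / 5.4520e-04 = 3.7033


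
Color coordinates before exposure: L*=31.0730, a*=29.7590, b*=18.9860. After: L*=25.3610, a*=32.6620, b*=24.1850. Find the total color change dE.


dL = -5.7120, da = 2.9030, db = 5.1990
dE = sqrt((-5.7120)^2 + 2.9030^2 + 5.1990^2) = 8.2513


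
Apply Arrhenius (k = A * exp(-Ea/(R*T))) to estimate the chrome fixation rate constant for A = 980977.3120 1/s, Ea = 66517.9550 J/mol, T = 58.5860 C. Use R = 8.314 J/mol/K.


T_K = T_C + 273.15 = 58.5860 + 273.15 = 331.7360 K
exponent = -Ea / (R * T_K) = -66517.9550 / (8.314 * 331.7360) = -24.1177
k = A * exp(exponent) = 980977.3120 * exp(-24.1177) = 3.2920e-05 1/s


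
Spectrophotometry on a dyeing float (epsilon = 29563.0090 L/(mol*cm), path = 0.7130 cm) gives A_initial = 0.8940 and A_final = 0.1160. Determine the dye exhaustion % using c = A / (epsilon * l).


c_initial = A_i / (epsilon * l) = 0.8940 / (29563.0090 * 0.7130) = 4.2413e-05 mol/L
c_final = A_f / (epsilon * l) = 0.1160 / (29563.0090 * 0.7130) = 5.5033e-06 mol/L
Exhaustion = (c_initial - c_final) / c_initial * 100 = (4.2413e-05 - 5.5033e-06) / 4.2413e-05 * 100 = 87.0246 %


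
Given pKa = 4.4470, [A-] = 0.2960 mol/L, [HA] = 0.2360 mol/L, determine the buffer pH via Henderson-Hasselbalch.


ratio = [A-] / [HA] = 0.2960 / 0.2360 = 1.2542
log10(ratio) = 0.0983797
pH = pKa + log10(ratio) = 4.4470 + 0.0983797 = 4.5454


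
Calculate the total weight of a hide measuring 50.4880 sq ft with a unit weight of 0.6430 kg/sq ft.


Formula: Weight = area * weight_per_sqft
Substituting: Weight = 50.4880 * 0.6430
Result: 32.4638 kg


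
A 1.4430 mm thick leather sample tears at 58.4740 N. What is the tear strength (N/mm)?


Formula: Tear strength = force / thickness
Substituting: Tear strength = 58.4740 / 1.4430
Result: 40.5225 N/mm


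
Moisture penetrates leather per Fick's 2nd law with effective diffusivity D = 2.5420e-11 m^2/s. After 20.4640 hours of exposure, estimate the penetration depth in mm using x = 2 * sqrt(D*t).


t = 20.4640 hr * 3600 = 73670.4000 s
D * t = 2.5420e-11 * 73670.4000 = 1.8727e-06
x = 2 * sqrt(D*t) = 2 * sqrt(1.8727e-06) = 0.00273693 m = 2.7369 mm


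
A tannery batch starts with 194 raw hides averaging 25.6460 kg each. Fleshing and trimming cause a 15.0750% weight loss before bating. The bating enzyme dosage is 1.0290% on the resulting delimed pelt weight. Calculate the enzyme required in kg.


Total_raw = N * avg_wt = 194 * 25.6460 = 4975.3240 kg
Substrate = Total_raw * (1 - loss/100) = 4975.3240 * (1 - 15.0750/100) = 4225.2939 kg
Enzyme = Substrate * pct / 100 = 4225.2939 * 1.0290 / 100 = 43.4783 kg


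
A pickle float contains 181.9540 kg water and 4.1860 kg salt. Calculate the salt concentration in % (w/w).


Formula: Conc = salt / (water + salt) * 100
Substituting: Conc = 4.1860 / (181.9540 + 4.1860) * 100
Result: 2.2488 %


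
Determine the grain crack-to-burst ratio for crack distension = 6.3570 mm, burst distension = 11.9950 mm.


Formula: Ratio = crack / burst
Substituting: Ratio = 6.3570 / 11.9950
Result: 0.5300


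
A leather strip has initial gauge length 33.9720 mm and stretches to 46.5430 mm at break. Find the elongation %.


Formula: Elongation = (Lf - L0) / L0 * 100
Substituting: Elongation = (46.5430 - 33.9720) / 33.9720 * 100
Result: 37.0040 %


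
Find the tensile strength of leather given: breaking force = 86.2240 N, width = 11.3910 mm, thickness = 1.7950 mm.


Formula: TS = force / (width * thickness)
Substituting: TS = 86.2240 / (11.3910 * 1.7950)
Result: 4.2170 N/mm^2


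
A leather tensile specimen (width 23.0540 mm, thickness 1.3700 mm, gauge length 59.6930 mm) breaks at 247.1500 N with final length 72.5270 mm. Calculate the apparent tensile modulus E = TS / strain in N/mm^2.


TS = F / (w * t) = 247.1500 / (23.0540 * 1.3700) = 7.8252 N/mm^2
strain = (Lf - L0) / L0 = (72.5270 - 59.6930) / 59.6930 = 0.2150
E = TS / strain = 7.8252 / 0.2150 = 36.3961 N/mm^2


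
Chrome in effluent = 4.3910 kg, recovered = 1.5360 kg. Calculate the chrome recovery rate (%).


Formula: Recovery = recovered / input * 100
Substituting: Recovery = 1.5360 / 4.3910 * 100
Result: 34.9806 %


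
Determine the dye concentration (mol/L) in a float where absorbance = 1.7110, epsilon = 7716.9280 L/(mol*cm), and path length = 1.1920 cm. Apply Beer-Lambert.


Formula: c = A / (epsilon * l)
Substituting: c = 1.7110 / (7716.9280 * 1.1920)
Result: 1.8601e-04 mol/L


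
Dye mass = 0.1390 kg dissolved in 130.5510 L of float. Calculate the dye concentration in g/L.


Formula: Conc = dye_mass(kg) / volume(L) * 1000
Substituting: Conc = 0.1390 / 130.5510 * 1000
Result: 1.0647 g/L


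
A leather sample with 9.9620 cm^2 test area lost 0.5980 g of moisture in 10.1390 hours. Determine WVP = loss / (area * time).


Formula: WVP = loss / (area * time)
Substituting: WVP = 0.5980 / (9.9620 * 10.1390)
Result: 0.00592052 g/(cm^2*hr)


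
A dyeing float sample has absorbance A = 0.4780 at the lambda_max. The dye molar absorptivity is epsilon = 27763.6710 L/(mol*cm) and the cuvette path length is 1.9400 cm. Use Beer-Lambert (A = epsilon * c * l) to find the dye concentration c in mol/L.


Formula: c = A / (epsilon * l)
Substituting: c = 0.4780 / (27763.6710 * 1.9400)
Result: 8.8746e-06 mol/L


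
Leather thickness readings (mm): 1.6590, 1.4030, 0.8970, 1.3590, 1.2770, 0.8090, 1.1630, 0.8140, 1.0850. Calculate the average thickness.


Formula: Average = sum / n
Substituting: Average = 10.4660 / 9
Result: 1.1629 mm


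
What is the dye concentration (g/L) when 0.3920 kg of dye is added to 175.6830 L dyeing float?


Formula: Conc = dye_mass(kg) / volume(L) * 1000
Substituting: Conc = 0.3920 / 175.6830 * 1000
Result: 2.2313 g/L


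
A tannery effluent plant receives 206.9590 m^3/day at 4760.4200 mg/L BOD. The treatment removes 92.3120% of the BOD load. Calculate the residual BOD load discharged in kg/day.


Load_in = volume * conc / 1000 = 206.9590 * 4760.4200 / 1000 = 985.2118 kg/day
Removed = Load_in * eff / 100 = 985.2118 * 92.3120 / 100 = 909.4687 kg/day
Load_out = Load_in - Removed = 985.2118 - 909.4687 = 75.7431 kg/day


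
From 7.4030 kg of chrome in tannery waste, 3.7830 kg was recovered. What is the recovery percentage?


Formula: Recovery = recovered / input * 100
Substituting: Recovery = 3.7830 / 7.4030 * 100
Result: 51.1009 %


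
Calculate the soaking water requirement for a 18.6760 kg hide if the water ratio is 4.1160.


Formula: Water = hide_weight * ratio
Substituting: Water = 18.6760 * 4.1160
Result: 76.8704 kg


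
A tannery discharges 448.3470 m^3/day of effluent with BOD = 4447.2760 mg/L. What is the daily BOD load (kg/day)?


Formula: BOD_load = volume * conc / 1000
Substituting: BOD_load = 448.3470 * 4447.2760 / 1000
Result: 1993.9229 kg/day


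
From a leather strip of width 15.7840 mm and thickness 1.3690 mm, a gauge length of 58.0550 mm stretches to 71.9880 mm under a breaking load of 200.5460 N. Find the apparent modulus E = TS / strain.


TS = F / (w * t) = 200.5460 / (15.7840 * 1.3690) = 9.2810 N/mm^2
strain = (Lf - L0) / L0 = (71.9880 - 58.0550) / 58.0550 = 0.2400
E = TS / strain = 9.2810 / 0.2400 = 38.6713 N/mm^2


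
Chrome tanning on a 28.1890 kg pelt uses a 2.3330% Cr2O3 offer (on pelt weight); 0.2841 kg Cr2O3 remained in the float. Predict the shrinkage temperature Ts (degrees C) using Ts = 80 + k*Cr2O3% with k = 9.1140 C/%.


Offered = pelt * offer_pct / 100 = 28.1890 * 2.3330 / 100 = 0.6576 kg
Uptake = offered - residual = 0.6576 - 0.2841 = 0.3735 kg
Cr2O3% on pelt = uptake / pelt * 100 = 0.3735 / 28.1890 * 100 = 1.3252 %
Ts = 80 + k * Cr2O3% = 80 + 9.1140 * 1.3252 = 92.0775 C


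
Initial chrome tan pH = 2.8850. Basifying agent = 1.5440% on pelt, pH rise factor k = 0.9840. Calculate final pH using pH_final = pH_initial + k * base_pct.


Formula: pH_final = pH_initial + k * base_pct
Substituting: pH_final = 2.8850 + 0.9840 * 1.5440
Result: 4.4043


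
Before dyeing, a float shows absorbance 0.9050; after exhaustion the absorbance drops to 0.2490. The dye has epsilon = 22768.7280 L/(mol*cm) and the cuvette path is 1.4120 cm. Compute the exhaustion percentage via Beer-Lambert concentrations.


c_initial = A_i / (epsilon * l) = 0.9050 / (22768.7280 * 1.4120) = 2.8150e-05 mol/L
c_final = A_f / (epsilon * l) = 0.2490 / (22768.7280 * 1.4120) = 7.7451e-06 mol/L
Exhaustion = (c_initial - c_final) / c_initial * 100 = (2.8150e-05 - 7.7451e-06) / 2.8150e-05 * 100 = 72.4862 %


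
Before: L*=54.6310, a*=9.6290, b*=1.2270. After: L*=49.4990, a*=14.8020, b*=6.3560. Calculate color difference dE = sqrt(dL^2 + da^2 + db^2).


dL = -5.1320, da = 5.1730, db = 5.1290
dE = sqrt((-5.1320)^2 + 5.1730^2 + 5.1290^2) = 8.9109


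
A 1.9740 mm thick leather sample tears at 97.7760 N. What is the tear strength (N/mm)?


Formula: Tear strength = force / thickness
Substituting: Tear strength = 97.7760 / 1.9740
Result: 49.5319 N/mm


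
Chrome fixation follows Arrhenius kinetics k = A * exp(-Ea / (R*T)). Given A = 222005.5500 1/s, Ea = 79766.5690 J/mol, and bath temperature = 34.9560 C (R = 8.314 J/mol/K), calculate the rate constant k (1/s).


T_K = T_C + 273.15 = 34.9560 + 273.15 = 308.1060 K
exponent = -Ea / (R * T_K) = -79766.5690 / (8.314 * 308.1060) = -31.1394
k = A * exp(exponent) = 222005.5500 * exp(-31.1394) = 6.6478e-09 1/s


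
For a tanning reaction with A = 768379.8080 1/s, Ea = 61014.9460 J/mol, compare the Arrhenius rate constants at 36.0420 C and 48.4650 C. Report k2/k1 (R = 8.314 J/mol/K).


T1 = 36.0420 + 273.15 = 309.1920 K; T2 = 48.4650 + 273.15 = 321.6150 K
k1 = A * exp(-Ea/(R*T1)) = 768379.8080 * exp(-61014.9460/(8.314*309.1920)) = 3.7791e-05 1/s
k2 = A * exp(-Ea/(R*T2)) = 768379.8080 * exp(-61014.9460/(8.314*321.6150)) = 9.4529e-05 1/s
k2/k1 = 9.4529e-05 / 3.7791e-05 = 2.5013


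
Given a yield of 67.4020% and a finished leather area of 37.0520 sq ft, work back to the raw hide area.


Formula: raw = finished * 100 / yield
Substituting: raw = 37.0520 * 100 / 67.4020
Result: 54.9717 sq ft


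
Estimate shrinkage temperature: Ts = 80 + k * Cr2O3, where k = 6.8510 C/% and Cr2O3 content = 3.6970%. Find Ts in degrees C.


Formula: Ts = 80 + k * Cr2O3
Substituting: Ts = 80 + 6.8510 * 3.6970
Result: 105.3281 C


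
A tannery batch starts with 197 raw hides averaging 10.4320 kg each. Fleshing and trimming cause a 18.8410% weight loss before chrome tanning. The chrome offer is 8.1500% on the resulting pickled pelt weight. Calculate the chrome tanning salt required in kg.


Total_raw = N * avg_wt = 197 * 10.4320 = 2055.1040 kg
Substrate = Total_raw * (1 - loss/100) = 2055.1040 * (1 - 18.8410/100) = 1667.9019 kg
Chrome = Substrate * pct / 100 = 1667.9019 * 8.1500 / 100 = 135.9340 kg


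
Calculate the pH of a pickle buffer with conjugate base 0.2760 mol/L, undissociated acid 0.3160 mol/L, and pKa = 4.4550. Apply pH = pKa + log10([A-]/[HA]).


ratio = [A-] / [HA] = 0.2760 / 0.3160 = 0.8734
log10(ratio) = -0.058778
pH = pKa + log10(ratio) = 4.4550 - 0.058778 = 4.3962


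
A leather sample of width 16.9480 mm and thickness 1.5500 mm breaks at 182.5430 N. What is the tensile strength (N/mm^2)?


Formula: TS = force / (width * thickness)
Substituting: TS = 182.5430 / (16.9480 * 1.5500)
Result: 6.9489 N/mm^2


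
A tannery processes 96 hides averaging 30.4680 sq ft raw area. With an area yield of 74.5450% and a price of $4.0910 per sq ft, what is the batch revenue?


Raw_total = N * avg_area = 96 * 30.4680 = 2924.9280 sq ft
Finished = Raw_total * yield / 100 = 2924.9280 * 74.5450 / 100 = 2180.3876 sq ft
Value = Finished * price = 2180.3876 * 4.0910 = 8919.9656 $


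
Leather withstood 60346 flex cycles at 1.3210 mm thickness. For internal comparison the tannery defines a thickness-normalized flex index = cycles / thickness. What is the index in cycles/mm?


Formula: Index = cycles / thickness
Substituting: Index = 60346 / 1.3210
Result: 45682.0590 cycles/mm


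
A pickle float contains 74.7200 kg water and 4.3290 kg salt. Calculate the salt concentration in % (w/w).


Formula: Conc = salt / (water + salt) * 100
Substituting: Conc = 4.3290 / (74.7200 + 4.3290) * 100
Result: 5.4764 %


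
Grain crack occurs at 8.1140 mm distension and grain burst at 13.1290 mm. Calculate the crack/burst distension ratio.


Formula: Ratio = crack / burst
Substituting: Ratio = 8.1140 / 13.1290
Result: 0.6180


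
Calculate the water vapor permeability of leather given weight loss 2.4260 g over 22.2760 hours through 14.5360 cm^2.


Formula: WVP = loss / (area * time)
Substituting: WVP = 2.4260 / (14.5360 * 22.2760)
Result: 0.00749219 g/(cm^2*hr)


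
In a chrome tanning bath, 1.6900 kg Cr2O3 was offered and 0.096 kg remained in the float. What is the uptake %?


Formula: Uptake = (offered - residual) / offered * 100
Substituting: Uptake = (1.6900 - 0.096) / 1.6900 * 100
Result: 94.3195 %


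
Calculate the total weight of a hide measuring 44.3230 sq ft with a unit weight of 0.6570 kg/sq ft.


Formula: Weight = area * weight_per_sqft
Substituting: Weight = 44.3230 * 0.6570
Result: 29.1202 kg


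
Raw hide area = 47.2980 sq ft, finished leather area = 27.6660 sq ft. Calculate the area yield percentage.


Formula: Yield = finished / raw * 100
Substituting: Yield = 27.6660 / 47.2980 * 100
Result: 58.4930 %


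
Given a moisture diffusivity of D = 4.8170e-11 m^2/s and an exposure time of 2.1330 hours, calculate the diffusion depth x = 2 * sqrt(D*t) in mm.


t = 2.1330 hr * 3600 = 7678.8000 s
D * t = 4.8170e-11 * 7678.8000 = 3.6989e-07
x = 2 * sqrt(D*t) = 2 * sqrt(3.6989e-07) = 0.00121637 m = 1.2164 mm


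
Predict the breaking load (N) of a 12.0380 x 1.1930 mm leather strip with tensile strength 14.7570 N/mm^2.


Formula: F = TS * w * t
Substituting: F = 14.7570 * 12.0380 * 1.1930
Result: 211.9302 N


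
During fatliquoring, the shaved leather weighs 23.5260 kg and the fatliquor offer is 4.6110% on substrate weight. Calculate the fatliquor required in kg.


Formula: Fat = substrate * pct / 100
Substituting: Fat = 23.5260 * 4.6110 / 100
Result: 1.0848 kg


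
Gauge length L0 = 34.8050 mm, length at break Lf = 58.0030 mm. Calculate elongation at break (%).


Formula: Elongation = (Lf - L0) / L0 * 100
Substituting: Elongation = (58.0030 - 34.8050) / 34.8050 * 100
Result: 66.6513 %


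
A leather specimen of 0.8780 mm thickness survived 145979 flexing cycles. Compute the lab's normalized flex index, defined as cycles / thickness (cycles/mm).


Formula: Index = cycles / thickness
Substituting: Index = 145979 / 0.8780
Result: 166263.0979 cycles/mm


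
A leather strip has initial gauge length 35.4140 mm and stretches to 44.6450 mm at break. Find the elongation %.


Formula: Elongation = (Lf - L0) / L0 * 100
Substituting: Elongation = (44.6450 - 35.4140) / 35.4140 * 100
Result: 26.0660 %


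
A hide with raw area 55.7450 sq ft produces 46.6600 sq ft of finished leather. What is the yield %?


Formula: Yield = finished / raw * 100
Substituting: Yield = 46.6600 / 55.7450 * 100
Result: 83.7026 %


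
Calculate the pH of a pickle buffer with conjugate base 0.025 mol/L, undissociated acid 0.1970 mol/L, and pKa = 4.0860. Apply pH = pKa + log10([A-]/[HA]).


ratio = [A-] / [HA] = 0.025 / 0.1970 = 0.1269
log10(ratio) = -0.8965
pH = pKa + log10(ratio) = 4.0860 - 0.8965 = 3.1895


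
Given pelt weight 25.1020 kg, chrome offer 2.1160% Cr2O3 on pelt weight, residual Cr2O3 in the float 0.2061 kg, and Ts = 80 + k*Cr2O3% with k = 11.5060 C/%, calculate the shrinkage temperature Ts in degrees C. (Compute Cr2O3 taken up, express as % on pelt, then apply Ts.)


Offered = pelt * offer_pct / 100 = 25.1020 * 2.1160 / 100 = 0.5312 kg
Uptake = offered - residual = 0.5312 - 0.2061 = 0.3251 kg
Cr2O3% on pelt = uptake / pelt * 100 = 0.3251 / 25.1020 * 100 = 1.2949 %
Ts = 80 + k * Cr2O3% = 80 + 11.5060 * 1.2949 = 94.8997 C


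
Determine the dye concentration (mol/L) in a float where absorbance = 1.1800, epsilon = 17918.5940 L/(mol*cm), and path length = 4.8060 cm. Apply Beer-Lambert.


Formula: c = A / (epsilon * l)
Substituting: c = 1.1800 / (17918.5940 * 4.8060)
Result: 1.3702e-05 mol/L


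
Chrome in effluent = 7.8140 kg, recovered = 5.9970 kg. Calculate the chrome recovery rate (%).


Formula: Recovery = recovered / input * 100
Substituting: Recovery = 5.9970 / 7.8140 * 100
Result: 76.7469 %


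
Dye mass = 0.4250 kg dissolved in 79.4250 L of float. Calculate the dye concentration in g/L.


Formula: Conc = dye_mass(kg) / volume(L) * 1000
Substituting: Conc = 0.4250 / 79.4250 * 1000
Result: 5.3510 g/L


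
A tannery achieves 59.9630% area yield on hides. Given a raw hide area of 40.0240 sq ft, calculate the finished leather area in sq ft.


Formula: finished = raw * yield / 100
Substituting: finished = 40.0240 * 59.9630 / 100
Result: 23.9996 sq ft


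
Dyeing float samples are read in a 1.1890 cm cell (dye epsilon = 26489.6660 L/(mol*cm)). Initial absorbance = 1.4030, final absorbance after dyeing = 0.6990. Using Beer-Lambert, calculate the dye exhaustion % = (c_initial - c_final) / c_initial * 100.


c_initial = A_i / (epsilon * l) = 1.4030 / (26489.6660 * 1.1890) = 4.4545e-05 mol/L
c_final = A_f / (epsilon * l) = 0.6990 / (26489.6660 * 1.1890) = 2.2193e-05 mol/L
Exhaustion = (c_initial - c_final) / c_initial * 100 = (4.4545e-05 - 2.2193e-05) / 4.4545e-05 * 100 = 50.1782 %


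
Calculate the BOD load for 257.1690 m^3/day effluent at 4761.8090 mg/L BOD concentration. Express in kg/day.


Formula: BOD_load = volume * conc / 1000
Substituting: BOD_load = 257.1690 * 4761.8090 / 1000
Result: 1224.5897 kg/day


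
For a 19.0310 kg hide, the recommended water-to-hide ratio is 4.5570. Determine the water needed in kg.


Formula: Water = hide_weight * ratio
Substituting: Water = 19.0310 * 4.5570
Result: 86.7243 kg


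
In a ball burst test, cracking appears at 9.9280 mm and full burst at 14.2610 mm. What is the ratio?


Formula: Ratio = crack / burst
Substituting: Ratio = 9.9280 / 14.2610
Result: 0.6962


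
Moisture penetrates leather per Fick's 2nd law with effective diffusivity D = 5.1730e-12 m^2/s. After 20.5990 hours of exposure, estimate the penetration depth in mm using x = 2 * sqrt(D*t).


t = 20.5990 hr * 3600 = 74156.4000 s
D * t = 5.1730e-12 * 74156.4000 = 3.8361e-07
x = 2 * sqrt(D*t) = 2 * sqrt(3.8361e-07) = 0.00123873 m = 1.2387 mm


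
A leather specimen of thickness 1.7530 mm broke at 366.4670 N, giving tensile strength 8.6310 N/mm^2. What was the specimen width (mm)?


Formula: w = F / (TS * t)
Substituting: w = 366.4670 / (8.6310 * 1.7530)
Result: 24.2210 mm


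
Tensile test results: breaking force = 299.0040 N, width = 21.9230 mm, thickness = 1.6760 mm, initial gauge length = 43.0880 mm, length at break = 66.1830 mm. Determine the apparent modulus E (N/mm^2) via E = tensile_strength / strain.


TS = F / (w * t) = 299.0040 / (21.9230 * 1.6760) = 8.1377 N/mm^2
strain = (Lf - L0) / L0 = (66.1830 - 43.0880) / 43.0880 = 0.5360
E = TS / strain = 8.1377 / 0.5360 = 15.1824 N/mm^2


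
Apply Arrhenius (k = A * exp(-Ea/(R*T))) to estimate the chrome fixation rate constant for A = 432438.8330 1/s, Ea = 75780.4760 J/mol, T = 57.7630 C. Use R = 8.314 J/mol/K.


T_K = T_C + 273.15 = 57.7630 + 273.15 = 330.9130 K
exponent = -Ea / (R * T_K) = -75780.4760 / (8.314 * 330.9130) = -27.5444
k = A * exp(exponent) = 432438.8330 * exp(-27.5444) = 4.7156e-07 1/s


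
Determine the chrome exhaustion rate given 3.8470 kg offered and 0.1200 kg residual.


Formula: Uptake = (offered - residual) / offered * 100
Substituting: Uptake = (3.8470 - 0.1200) / 3.8470 * 100
Result: 96.8807 %


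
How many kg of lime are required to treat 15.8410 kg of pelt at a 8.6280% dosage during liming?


Formula: Lime = substrate * pct / 100
Substituting: Lime = 15.8410 * 8.6280 / 100
Result: 1.3668 kg


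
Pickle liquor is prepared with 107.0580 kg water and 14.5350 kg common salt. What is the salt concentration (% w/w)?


Formula: Conc = salt / (water + salt) * 100
Substituting: Conc = 14.5350 / (107.0580 + 14.5350) * 100
Result: 11.9538 %


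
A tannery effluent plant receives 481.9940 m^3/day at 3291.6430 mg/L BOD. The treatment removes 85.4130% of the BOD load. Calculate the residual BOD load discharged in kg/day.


Load_in = volume * conc / 1000 = 481.9940 * 3291.6430 / 1000 = 1586.5522 kg/day
Removed = Load_in * eff / 100 = 1586.5522 * 85.4130 / 100 = 1355.1218 kg/day
Load_out = Load_in - Removed = 1586.5522 - 1355.1218 = 231.4304 kg/day


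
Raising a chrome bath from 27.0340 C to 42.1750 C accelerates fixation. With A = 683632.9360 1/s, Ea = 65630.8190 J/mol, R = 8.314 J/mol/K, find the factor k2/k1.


T1 = 27.0340 + 273.15 = 300.1840 K; T2 = 42.1750 + 273.15 = 315.3250 K
k1 = A * exp(-Ea/(R*T1)) = 683632.9360 * exp(-65630.8190/(8.314*300.1840)) = 2.5946e-06 1/s
k2 = A * exp(-Ea/(R*T2)) = 683632.9360 * exp(-65630.8190/(8.314*315.3250)) = 9.1720e-06 1/s
k2/k1 = 9.1720e-06 / 2.5946e-06 = 3.5350


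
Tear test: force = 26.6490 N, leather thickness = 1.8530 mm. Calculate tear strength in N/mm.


Formula: Tear strength = force / thickness
Substituting: Tear strength = 26.6490 / 1.8530
Result: 14.3815 N/mm


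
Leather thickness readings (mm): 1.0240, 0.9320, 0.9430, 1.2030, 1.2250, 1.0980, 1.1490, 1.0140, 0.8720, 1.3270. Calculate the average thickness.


Formula: Average = sum / n
Substituting: Average = 10.7870 / 10
Result: 1.0787 mm


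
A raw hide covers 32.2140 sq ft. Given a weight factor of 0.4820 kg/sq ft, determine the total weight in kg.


Formula: Weight = area * weight_per_sqft
Substituting: Weight = 32.2140 * 0.4820
Result: 15.5271 kg


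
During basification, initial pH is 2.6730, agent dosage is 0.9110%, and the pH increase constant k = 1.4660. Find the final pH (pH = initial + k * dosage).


Formula: pH_final = pH_initial + k * base_pct
Substituting: pH_final = 2.6730 + 1.4660 * 0.9110
Result: 4.0085


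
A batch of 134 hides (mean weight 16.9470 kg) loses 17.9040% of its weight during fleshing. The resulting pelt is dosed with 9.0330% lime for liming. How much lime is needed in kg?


Total_raw = N * avg_wt = 134 * 16.9470 = 2270.8980 kg
Substrate = Total_raw * (1 - loss/100) = 2270.8980 * (1 - 17.9040/100) = 1864.3164 kg
Lime = Substrate * pct / 100 = 1864.3164 * 9.0330 / 100 = 168.4037 kg


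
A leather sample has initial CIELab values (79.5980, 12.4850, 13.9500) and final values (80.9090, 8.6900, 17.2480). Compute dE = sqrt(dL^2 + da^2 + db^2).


dL = 1.3110, da = -3.7950, db = 3.2980
dE = sqrt(1.3110^2 + (-3.7950)^2 + 3.2980^2) = 5.1959


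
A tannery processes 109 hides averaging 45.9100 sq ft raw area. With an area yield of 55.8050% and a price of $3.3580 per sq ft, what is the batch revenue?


Raw_total = N * avg_area = 109 * 45.9100 = 5004.1900 sq ft
Finished = Raw_total * yield / 100 = 5004.1900 * 55.8050 / 100 = 2792.5882 sq ft
Value = Finished * price = 2792.5882 * 3.3580 = 9377.5113 $


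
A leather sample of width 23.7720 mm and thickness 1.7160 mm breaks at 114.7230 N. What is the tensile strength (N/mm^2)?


Formula: TS = force / (width * thickness)
Substituting: TS = 114.7230 / (23.7720 * 1.7160)
Result: 2.8123 N/mm^2


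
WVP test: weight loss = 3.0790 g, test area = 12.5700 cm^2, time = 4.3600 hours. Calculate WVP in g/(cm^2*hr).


Formula: WVP = loss / (area * time)
Substituting: WVP = 3.0790 / (12.5700 * 4.3600)
Result: 0.0561808 g/(cm^2*hr)


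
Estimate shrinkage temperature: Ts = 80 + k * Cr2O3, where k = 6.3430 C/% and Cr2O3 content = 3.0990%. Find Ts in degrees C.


Formula: Ts = 80 + k * Cr2O3
Substituting: Ts = 80 + 6.3430 * 3.0990
Result: 99.6570 C


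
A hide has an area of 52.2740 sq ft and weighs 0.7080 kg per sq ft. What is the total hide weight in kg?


Formula: Weight = area * weight_per_sqft
Substituting: Weight = 52.2740 * 0.7080
Result: 37.0100 kg


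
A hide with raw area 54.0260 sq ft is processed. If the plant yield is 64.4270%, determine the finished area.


Formula: finished = raw * yield / 100
Substituting: finished = 54.0260 * 64.4270 / 100
Result: 34.8073 sq ft


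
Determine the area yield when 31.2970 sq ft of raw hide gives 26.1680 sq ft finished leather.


Formula: Yield = finished / raw * 100
Substituting: Yield = 26.1680 / 31.2970 * 100
Result: 83.6118 %


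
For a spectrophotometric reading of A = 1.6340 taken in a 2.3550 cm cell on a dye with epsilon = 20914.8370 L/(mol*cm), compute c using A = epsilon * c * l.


Formula: c = A / (epsilon * l)
Substituting: c = 1.6340 / (20914.8370 * 2.3550)
Result: 3.3175e-05 mol/L


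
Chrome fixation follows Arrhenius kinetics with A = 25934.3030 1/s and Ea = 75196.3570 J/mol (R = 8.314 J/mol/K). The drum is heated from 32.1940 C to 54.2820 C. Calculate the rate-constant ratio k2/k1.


T1 = 32.1940 + 273.15 = 305.3440 K; T2 = 54.2820 + 273.15 = 327.4320 K
k1 = A * exp(-Ea/(R*T1)) = 25934.3030 * exp(-75196.3570/(8.314*305.3440)) = 3.5457e-09 1/s
k2 = A * exp(-Ea/(R*T2)) = 25934.3030 * exp(-75196.3570/(8.314*327.4320)) = 2.6152e-08 1/s
k2/k1 = 2.6152e-08 / 3.5457e-09 = 7.3756


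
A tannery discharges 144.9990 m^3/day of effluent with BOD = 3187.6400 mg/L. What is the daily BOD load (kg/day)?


Formula: BOD_load = volume * conc / 1000
Substituting: BOD_load = 144.9990 * 3187.6400 / 1000
Result: 462.2046 kg/day


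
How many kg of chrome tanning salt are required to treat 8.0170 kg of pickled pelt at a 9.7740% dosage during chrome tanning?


Formula: Chrome = substrate * pct / 100
Substituting: Chrome = 8.0170 * 9.7740 / 100
Result: 0.7836 kg


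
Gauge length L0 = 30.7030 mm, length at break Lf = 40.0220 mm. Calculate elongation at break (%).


Formula: Elongation = (Lf - L0) / L0 * 100
Substituting: Elongation = (40.0220 - 30.7030) / 30.7030 * 100
Result: 30.3521 %


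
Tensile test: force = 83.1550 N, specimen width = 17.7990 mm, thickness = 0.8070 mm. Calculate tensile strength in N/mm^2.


Formula: TS = force / (width * thickness)
Substituting: TS = 83.1550 / (17.7990 * 0.8070)
Result: 5.7892 N/mm^2


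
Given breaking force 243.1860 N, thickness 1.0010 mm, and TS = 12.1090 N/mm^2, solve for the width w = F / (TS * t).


Formula: w = F / (TS * t)
Substituting: w = 243.1860 / (12.1090 * 1.0010)
Result: 20.0630 mm


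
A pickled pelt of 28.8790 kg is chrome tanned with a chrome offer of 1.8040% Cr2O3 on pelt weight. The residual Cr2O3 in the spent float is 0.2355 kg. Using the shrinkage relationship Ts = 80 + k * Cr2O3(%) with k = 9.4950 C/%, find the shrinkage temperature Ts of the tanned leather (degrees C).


Offered = pelt * offer_pct / 100 = 28.8790 * 1.8040 / 100 = 0.5210 kg
Uptake = offered - residual = 0.5210 - 0.2355 = 0.2855 kg
Cr2O3% on pelt = uptake / pelt * 100 = 0.2855 / 28.8790 * 100 = 0.9885 %
Ts = 80 + k * Cr2O3% = 80 + 9.4950 * 0.9885 = 89.3861 C


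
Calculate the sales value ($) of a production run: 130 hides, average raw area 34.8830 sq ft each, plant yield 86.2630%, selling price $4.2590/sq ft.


Raw_total = N * avg_area = 130 * 34.8830 = 4534.7900 sq ft
Finished = Raw_total * yield / 100 = 4534.7900 * 86.2630 / 100 = 3911.8459 sq ft
Value = Finished * price = 3911.8459 * 4.2590 = 16660.5517 $


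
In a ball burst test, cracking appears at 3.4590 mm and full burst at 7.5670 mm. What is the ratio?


Formula: Ratio = crack / burst
Substituting: Ratio = 3.4590 / 7.5670
Result: 0.4571


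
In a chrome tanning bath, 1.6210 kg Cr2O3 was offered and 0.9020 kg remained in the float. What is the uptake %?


Formula: Uptake = (offered - residual) / offered * 100
Substituting: Uptake = (1.6210 - 0.9020) / 1.6210 * 100
Result: 44.3553 %


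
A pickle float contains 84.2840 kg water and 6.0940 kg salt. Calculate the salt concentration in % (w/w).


Formula: Conc = salt / (water + salt) * 100
Substituting: Conc = 6.0940 / (84.2840 + 6.0940) * 100
Result: 6.7428 %


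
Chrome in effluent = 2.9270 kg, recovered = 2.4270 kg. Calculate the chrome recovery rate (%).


Formula: Recovery = recovered / input * 100
Substituting: Recovery = 2.4270 / 2.9270 * 100
Result: 82.9177 %


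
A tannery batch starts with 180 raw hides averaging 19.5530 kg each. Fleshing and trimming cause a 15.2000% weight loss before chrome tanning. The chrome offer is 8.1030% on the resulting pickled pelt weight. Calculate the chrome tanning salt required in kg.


Total_raw = N * avg_wt = 180 * 19.5530 = 3519.5400 kg
Substrate = Total_raw * (1 - loss/100) = 3519.5400 * (1 - 15.2000/100) = 2984.5699 kg
Chrome = Substrate * pct / 100 = 2984.5699 * 8.1030 / 100 = 241.8397 kg


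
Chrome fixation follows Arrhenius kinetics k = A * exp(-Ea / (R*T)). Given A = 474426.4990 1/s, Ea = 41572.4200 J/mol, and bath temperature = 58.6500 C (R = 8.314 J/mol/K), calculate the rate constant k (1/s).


T_K = T_C + 273.15 = 58.6500 + 273.15 = 331.8000 K
exponent = -Ea / (R * T_K) = -41572.4200 / (8.314 * 331.8000) = -15.0702
k = A * exp(exponent) = 474426.4990 * exp(-15.0702) = 0.1353 1/s


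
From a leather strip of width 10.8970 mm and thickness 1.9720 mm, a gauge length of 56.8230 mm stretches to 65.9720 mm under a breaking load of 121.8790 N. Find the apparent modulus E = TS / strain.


TS = F / (w * t) = 121.8790 / (10.8970 * 1.9720) = 5.6717 N/mm^2
strain = (Lf - L0) / L0 = (65.9720 - 56.8230) / 56.8230 = 0.1610
E = TS / strain = 5.6717 / 0.1610 = 35.2262 N/mm^2


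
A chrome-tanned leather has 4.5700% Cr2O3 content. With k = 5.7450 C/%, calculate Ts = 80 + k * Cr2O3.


Formula: Ts = 80 + k * Cr2O3
Substituting: Ts = 80 + 5.7450 * 4.5700
Result: 106.2546 C


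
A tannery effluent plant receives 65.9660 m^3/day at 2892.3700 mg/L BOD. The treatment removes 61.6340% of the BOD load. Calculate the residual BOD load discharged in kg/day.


Load_in = volume * conc / 1000 = 65.9660 * 2892.3700 / 1000 = 190.7981 kg/day
Removed = Load_in * eff / 100 = 190.7981 * 61.6340 / 100 = 117.5965 kg/day
Load_out = Load_in - Removed = 190.7981 - 117.5965 = 73.2016 kg/day


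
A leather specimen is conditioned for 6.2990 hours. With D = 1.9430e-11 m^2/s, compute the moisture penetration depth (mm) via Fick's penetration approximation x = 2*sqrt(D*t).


t = 6.2990 hr * 3600 = 22676.4000 s
D * t = 1.9430e-11 * 22676.4000 = 4.4060e-07
x = 2 * sqrt(D*t) = 2 * sqrt(4.4060e-07) = 0.00132756 m = 1.3276 mm


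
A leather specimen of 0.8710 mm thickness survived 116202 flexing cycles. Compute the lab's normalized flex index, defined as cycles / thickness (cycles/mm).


Formula: Index = cycles / thickness
Substituting: Index = 116202 / 0.8710
Result: 133412.1699 cycles/mm


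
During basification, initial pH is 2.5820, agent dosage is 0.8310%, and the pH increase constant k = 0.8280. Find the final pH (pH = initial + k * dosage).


Formula: pH_final = pH_initial + k * base_pct
Substituting: pH_final = 2.5820 + 0.8280 * 0.8310
Result: 3.2701


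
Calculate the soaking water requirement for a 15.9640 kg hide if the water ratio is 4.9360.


Formula: Water = hide_weight * ratio
Substituting: Water = 15.9640 * 4.9360
Result: 78.7983 kg


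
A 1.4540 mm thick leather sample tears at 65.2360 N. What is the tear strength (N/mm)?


Formula: Tear strength = force / thickness
Substituting: Tear strength = 65.2360 / 1.4540
Result: 44.8666 N/mm


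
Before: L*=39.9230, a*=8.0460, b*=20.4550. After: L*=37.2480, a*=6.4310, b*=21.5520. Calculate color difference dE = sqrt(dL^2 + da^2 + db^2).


dL = -2.6750, da = -1.6150, db = 1.0970
dE = sqrt((-2.6750)^2 + (-1.6150)^2 + 1.0970^2) = 3.3117


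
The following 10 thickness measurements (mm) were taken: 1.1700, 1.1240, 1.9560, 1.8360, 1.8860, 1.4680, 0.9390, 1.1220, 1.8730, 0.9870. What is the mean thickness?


Formula: Average = sum / n
Substituting: Average = 14.3610 / 10
Result: 1.4361 mm


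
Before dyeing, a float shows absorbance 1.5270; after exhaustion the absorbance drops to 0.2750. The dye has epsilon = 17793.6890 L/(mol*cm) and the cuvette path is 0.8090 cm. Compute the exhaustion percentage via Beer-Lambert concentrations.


c_initial = A_i / (epsilon * l) = 1.5270 / (17793.6890 * 0.8090) = 1.0608e-04 mol/L
c_final = A_f / (epsilon * l) = 0.2750 / (17793.6890 * 0.8090) = 1.9104e-05 mol/L
Exhaustion = (c_initial - c_final) / c_initial * 100 = (1.0608e-04 - 1.9104e-05) / 1.0608e-04 * 100 = 81.9908 %


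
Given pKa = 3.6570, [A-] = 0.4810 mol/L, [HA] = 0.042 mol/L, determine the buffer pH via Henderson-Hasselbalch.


ratio = [A-] / [HA] = 0.4810 / 0.042 = 11.4524
log10(ratio) = 1.0589
pH = pKa + log10(ratio) = 3.6570 + 1.0589 = 4.7159


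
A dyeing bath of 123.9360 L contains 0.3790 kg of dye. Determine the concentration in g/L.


Formula: Conc = dye_mass(kg) / volume(L) * 1000
Substituting: Conc = 0.3790 / 123.9360 * 1000
Result: 3.0580 g/L


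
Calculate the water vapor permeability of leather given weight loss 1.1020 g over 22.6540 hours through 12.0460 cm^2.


Formula: WVP = loss / (area * time)
Substituting: WVP = 1.1020 / (12.0460 * 22.6540)
Result: 0.00403826 g/(cm^2*hr)


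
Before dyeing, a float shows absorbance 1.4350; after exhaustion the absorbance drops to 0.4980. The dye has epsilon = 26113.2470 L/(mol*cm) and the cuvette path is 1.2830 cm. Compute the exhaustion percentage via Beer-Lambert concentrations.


c_initial = A_i / (epsilon * l) = 1.4350 / (26113.2470 * 1.2830) = 4.2832e-05 mol/L
c_final = A_f / (epsilon * l) = 0.4980 / (26113.2470 * 1.2830) = 1.4864e-05 mol/L
Exhaustion = (c_initial - c_final) / c_initial * 100 = (4.2832e-05 - 1.4864e-05) / 4.2832e-05 * 100 = 65.2962 %


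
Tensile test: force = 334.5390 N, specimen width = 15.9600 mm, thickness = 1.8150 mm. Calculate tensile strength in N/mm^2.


Formula: TS = force / (width * thickness)
Substituting: TS = 334.5390 / (15.9600 * 1.8150)
Result: 11.5488 N/mm^2


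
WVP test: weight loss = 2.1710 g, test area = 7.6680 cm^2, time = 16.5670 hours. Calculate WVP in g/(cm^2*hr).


Formula: WVP = loss / (area * time)
Substituting: WVP = 2.1710 / (7.6680 * 16.5670)
Result: 0.0170897 g/(cm^2*hr)


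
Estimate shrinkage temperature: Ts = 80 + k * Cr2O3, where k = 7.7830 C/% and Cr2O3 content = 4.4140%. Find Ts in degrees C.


Formula: Ts = 80 + k * Cr2O3
Substituting: Ts = 80 + 7.7830 * 4.4140
Result: 114.3542 C


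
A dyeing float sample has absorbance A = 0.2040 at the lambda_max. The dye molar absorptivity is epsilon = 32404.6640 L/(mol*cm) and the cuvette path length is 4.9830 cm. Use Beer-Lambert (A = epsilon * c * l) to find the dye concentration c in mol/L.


Formula: c = A / (epsilon * l)
Substituting: c = 0.2040 / (32404.6640 * 4.9830)
Result: 1.2634e-06 mol/L


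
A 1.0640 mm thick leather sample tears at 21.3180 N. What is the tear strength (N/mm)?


Formula: Tear strength = force / thickness
Substituting: Tear strength = 21.3180 / 1.0640
Result: 20.0357 N/mm


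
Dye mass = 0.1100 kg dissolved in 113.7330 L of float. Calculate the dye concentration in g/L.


Formula: Conc = dye_mass(kg) / volume(L) * 1000
Substituting: Conc = 0.1100 / 113.7330 * 1000
Result: 0.9672 g/L


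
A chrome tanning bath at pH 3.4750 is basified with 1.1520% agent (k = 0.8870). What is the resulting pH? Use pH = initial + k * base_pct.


Formula: pH_final = pH_initial + k * base_pct
Substituting: pH_final = 3.4750 + 0.8870 * 1.1520
Result: 4.4968


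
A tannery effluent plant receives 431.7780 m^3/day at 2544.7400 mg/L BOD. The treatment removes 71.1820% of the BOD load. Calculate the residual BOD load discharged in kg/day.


Load_in = volume * conc / 1000 = 431.7780 * 2544.7400 / 1000 = 1098.7627 kg/day
Removed = Load_in * eff / 100 = 1098.7627 * 71.1820 / 100 = 782.1213 kg/day
Load_out = Load_in - Removed = 1098.7627 - 782.1213 = 316.6414 kg/day


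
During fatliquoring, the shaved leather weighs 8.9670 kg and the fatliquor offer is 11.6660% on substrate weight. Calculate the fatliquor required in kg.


Formula: Fat = substrate * pct / 100
Substituting: Fat = 8.9670 * 11.6660 / 100
Result: 1.0461 kg


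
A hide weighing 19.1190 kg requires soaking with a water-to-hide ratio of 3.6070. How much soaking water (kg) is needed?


Formula: Water = hide_weight * ratio
Substituting: Water = 19.1190 * 3.6070
Result: 68.9622 kg


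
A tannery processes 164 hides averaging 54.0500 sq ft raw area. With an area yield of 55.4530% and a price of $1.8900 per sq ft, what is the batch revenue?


Raw_total = N * avg_area = 164 * 54.0500 = 8864.2000 sq ft
Finished = Raw_total * yield / 100 = 8864.2000 * 55.4530 / 100 = 4915.4648 sq ft
Value = Finished * price = 4915.4648 * 1.8900 = 9290.2285 $


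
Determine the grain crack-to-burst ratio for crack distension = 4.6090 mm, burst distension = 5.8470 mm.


Formula: Ratio = crack / burst
Substituting: Ratio = 4.6090 / 5.8470
Result: 0.7883


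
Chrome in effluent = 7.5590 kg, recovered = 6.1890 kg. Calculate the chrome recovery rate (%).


Formula: Recovery = recovered / input * 100
Substituting: Recovery = 6.1890 / 7.5590 * 100
Result: 81.8759 %


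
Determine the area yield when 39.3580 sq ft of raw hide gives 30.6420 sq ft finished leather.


Formula: Yield = finished / raw * 100
Substituting: Yield = 30.6420 / 39.3580 * 100
Result: 77.8546 %


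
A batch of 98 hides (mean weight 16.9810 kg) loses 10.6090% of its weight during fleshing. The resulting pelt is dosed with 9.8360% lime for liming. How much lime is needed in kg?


Total_raw = N * avg_wt = 98 * 16.9810 = 1664.1380 kg
Substrate = Total_raw * (1 - loss/100) = 1664.1380 * (1 - 10.6090/100) = 1487.5896 kg
Lime = Substrate * pct / 100 = 1487.5896 * 9.8360 / 100 = 146.3193 kg


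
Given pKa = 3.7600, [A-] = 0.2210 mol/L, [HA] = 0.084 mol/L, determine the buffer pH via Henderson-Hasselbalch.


ratio = [A-] / [HA] = 0.2210 / 0.084 = 2.6310
log10(ratio) = 0.4201
pH = pKa + log10(ratio) = 3.7600 + 0.4201 = 4.1801
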